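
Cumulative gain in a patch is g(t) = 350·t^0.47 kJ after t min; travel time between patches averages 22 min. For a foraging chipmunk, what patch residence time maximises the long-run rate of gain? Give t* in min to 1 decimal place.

By the marginal value theorem, leave when the instantaneous gain rate g'(t) equals the habitat-wide average g(t)/(T + t).
g'(t) = 0.47·350·t^-0.53. Setting 0.47·350·t^-0.53 = 350·t^0.47/(22+t) gives 0.47(22+t) = t, so 0.53·t = 0.47×22.
t* = 0.47×22/0.53 = 19.51 min.

19.5 min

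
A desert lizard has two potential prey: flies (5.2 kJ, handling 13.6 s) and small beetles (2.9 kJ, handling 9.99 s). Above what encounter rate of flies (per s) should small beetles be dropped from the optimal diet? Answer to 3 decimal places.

The zero-one rule: include small beetles iff E₂/h₂ > λE₁/(1+λh₁). Equality gives the switch point.
λE₁h₂ = E₂ + λE₂h₁ ⇒ λ = E₂/(E₁h₂ − E₂h₁) = 2.9/(51.95 − 39.44) = 0.2319 per s.

0.232 per s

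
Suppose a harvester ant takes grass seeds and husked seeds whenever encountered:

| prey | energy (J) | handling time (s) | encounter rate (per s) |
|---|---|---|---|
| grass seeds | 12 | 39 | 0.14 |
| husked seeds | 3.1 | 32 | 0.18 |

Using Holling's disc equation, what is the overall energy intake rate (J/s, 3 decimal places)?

R = (0.14×12 + 0.18×3.1) / (1 + 0.14×39 + 0.18×32) = 2.238/12.22 = 0.1831 J/s.

0.183 J/s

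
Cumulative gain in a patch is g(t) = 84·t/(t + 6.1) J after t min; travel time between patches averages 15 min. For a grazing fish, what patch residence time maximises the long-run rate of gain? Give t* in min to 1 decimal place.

Optimal t* satisfies g'(t*) = g(t*)/(T + t*).
g'(t) = 84·6.1/(t + 6.1)². Setting 84·6.1/(t+6.1)² = 84t/[(t+6.1)(15+t)] gives 6.1(15+t) = t(t+6.1), so t² = 6.1×15 = 91.5.
t* = √91.5 = 9.566 min.

9.6 min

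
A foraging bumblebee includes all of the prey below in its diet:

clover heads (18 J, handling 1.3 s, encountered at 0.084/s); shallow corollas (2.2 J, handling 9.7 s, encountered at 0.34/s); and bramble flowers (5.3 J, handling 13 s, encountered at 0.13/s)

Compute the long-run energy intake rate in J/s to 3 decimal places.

R = (0.084×18 + 0.34×2.2 + 0.13×5.3) / (1 + 0.084×1.3 + 0.34×9.7 + 0.13×13) = 2.949/6.097 = 0.4837 J/s.

0.484 J/s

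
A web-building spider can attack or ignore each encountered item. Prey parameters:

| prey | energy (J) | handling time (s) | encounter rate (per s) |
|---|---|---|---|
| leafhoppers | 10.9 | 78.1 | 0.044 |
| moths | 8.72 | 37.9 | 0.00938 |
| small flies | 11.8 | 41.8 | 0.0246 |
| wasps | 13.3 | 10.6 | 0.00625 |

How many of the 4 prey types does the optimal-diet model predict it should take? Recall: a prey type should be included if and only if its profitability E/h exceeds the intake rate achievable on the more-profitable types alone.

E/h in descending order: wasps 1.25, small flies 0.282, moths 0.23, leafhoppers 0.14 J/s. The optimal diet is the largest prefix of this list for which every included type satisfies E_i/h_i > R on the types above it.
Rate on top 1: 0.07796. small flies: 0.282 > 0.07796 → include.
Rate on top 2: 0.1783. moths: 0.23 > 0.1783 → include.
Rate on top 3: 0.1858. leafhoppers: 0.14 < 0.1858 → exclude; stop.
Optimal diet: wasps, small flies, moths — 3 of 4 types.

3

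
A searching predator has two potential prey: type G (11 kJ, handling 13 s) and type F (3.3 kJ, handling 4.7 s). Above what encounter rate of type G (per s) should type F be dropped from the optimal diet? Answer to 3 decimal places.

At the threshold, the rate on type G alone equals the profitability of type F: λ·11/(1 + λ·13) = 3.3/4.7 = 0.7021.
Rearranging, λ(11 − 0.7021×13) = 0.7021, so λ = 0.7021/1.872 = 0.375 per s.

0.375 per s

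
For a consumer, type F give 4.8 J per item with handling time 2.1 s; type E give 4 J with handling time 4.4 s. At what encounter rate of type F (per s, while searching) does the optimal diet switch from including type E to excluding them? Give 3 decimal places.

0.314 per s

The zero-one rule: include type E iff E₂/h₂ > λE₁/(1+λh₁). Equality gives the switch point.
λE₁h₂ = E₂ + λE₂h₁ ⇒ λ = E₂/(E₁h₂ − E₂h₁) = 4/(21.12 − 8.4) = 0.3145 per s.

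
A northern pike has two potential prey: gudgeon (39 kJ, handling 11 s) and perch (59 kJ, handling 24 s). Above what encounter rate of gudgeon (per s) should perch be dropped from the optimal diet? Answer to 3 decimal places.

0.206 per s

Drop perch once their profitability E₂/h₂ falls below the rate achievable on gudgeon alone: E₂/h₂ = λE₁/(1 + λh₁).
Solve for λ: λE₁h₂ = E₂(1 + λh₁) → λ(E₁h₂ − E₂h₁) = E₂ → λ = E₂/(E₁h₂ − E₂h₁).
λ = 59/(39×24 − 59×11) = 59/287 = 0.2056 per s.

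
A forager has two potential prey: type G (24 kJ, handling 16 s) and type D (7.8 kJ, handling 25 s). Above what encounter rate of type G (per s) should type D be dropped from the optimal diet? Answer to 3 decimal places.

0.016 per s

Drop type D once their profitability E₂/h₂ falls below the rate achievable on type G alone: E₂/h₂ = λE₁/(1 + λh₁).
Solve for λ: λE₁h₂ = E₂(1 + λh₁) → λ(E₁h₂ − E₂h₁) = E₂ → λ = E₂/(E₁h₂ − E₂h₁).
λ = 7.8/(24×25 − 7.8×16) = 7.8/475.2 = 0.01641 per s.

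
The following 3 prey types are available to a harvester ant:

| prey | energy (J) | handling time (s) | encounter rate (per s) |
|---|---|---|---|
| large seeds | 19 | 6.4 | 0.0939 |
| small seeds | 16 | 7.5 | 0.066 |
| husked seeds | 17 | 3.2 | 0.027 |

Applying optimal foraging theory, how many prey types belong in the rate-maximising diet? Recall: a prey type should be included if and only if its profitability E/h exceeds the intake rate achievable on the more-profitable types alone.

3

E/h in descending order: husked seeds 5.31, large seeds 2.97, small seeds 2.13 J/s. The optimal diet is the largest prefix of this list for which every included type satisfies E_i/h_i > R on the types above it.
Rate on top 1: 0.4225. large seeds: 2.97 > 0.4225 → include.
Rate on top 2: 1.329. small seeds: 2.13 > 1.329 → include.
Optimal diet: husked seeds, large seeds, small seeds — 3 of 3 types.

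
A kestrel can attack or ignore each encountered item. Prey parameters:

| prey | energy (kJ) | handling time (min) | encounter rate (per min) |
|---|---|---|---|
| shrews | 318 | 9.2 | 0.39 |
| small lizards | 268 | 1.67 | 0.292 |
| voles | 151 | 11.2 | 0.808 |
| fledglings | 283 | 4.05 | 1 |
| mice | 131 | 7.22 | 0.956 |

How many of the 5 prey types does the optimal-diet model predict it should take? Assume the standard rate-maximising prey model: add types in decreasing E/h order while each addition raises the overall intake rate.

2

Profitabilities (E/h, kJ/min): small lizards 160, fledglings 69.9, shrews 34.6, mice 18.1, voles 13.5. Add prey in this order while the next type's profitability exceeds the intake rate on those already taken.
Rate on top 1: 52.6. fledglings: 69.9 > 52.6 → include.
Rate on top 2: 65.24. shrews: 34.6 < 65.24 → exclude; stop.
Optimal diet: small lizards, fledglings — 2 of 5 types.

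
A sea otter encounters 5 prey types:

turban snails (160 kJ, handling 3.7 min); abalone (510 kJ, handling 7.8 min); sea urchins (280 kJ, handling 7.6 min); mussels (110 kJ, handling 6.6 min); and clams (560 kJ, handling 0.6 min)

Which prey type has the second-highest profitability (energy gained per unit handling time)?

In descending order of E/h:
clams: 560/0.6 = 933 kJ/min
abalone: 510/7.8 = 65.4 kJ/min
turban snails: 160/3.7 = 43.2 kJ/min
sea urchins: 280/7.6 = 36.8 kJ/min
mussels: 110/6.6 = 16.7 kJ/min

abalone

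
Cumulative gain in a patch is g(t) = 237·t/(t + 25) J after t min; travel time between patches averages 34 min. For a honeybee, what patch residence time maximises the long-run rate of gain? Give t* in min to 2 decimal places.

29.15 min

Maximise g(t)/(T+t): set derivative to zero → g'(t)(T+t) = g(t).
g'(t) = 237·25/(t + 25)². Setting 237·25/(t+25)² = 237t/[(t+25)(34+t)] gives 25(34+t) = t(t+25), so t² = 25×34 = 850.
t* = √850 = 29.15 min.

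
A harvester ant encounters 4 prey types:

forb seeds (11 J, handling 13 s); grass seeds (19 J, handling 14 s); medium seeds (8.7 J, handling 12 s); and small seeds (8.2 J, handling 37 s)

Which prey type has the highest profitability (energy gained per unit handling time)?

grass seeds

Profitability E/h (J/s): forb seeds = 11/13 = 0.846, grass seeds = 19/14 = 1.36, medium seeds = 8.7/12 = 0.725, small seeds = 8.2/37 = 0.222.
Ranked: grass seeds > forb seeds > medium seeds > small seeds.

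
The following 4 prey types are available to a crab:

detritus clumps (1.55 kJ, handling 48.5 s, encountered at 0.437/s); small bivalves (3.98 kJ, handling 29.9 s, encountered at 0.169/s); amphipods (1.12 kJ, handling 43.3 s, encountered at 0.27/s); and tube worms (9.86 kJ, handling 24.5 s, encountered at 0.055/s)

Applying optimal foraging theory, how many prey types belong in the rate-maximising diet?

1

Rank by E/h (kJ/s): tube worms 0.402, small bivalves 0.133, detritus clumps 0.032, amphipods 0.0259. Include each in turn until the next type's E/h falls below the running intake rate.
Rate on top 1: 0.231. small bivalves: 0.133 < 0.231 → exclude; stop.
Optimal diet: tube worms — 1 of 4 types.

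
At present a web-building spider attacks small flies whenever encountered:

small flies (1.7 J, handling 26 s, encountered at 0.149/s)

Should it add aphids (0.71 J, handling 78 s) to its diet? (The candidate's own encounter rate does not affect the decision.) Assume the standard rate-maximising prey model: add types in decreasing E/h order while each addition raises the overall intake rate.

On small flies alone, R = ΣλE/(1+Σλh) = 0.2533/4.874 = 0.05197 J/s.
Profitability of aphids: 0.71/78 = 0.009103 J/s.
Since 0.009103 < R, time spent handling aphids is better spent searching.

No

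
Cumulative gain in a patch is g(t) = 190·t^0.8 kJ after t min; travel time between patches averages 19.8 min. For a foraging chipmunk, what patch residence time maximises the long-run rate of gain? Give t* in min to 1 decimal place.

79.2 min

By the marginal value theorem, leave when the instantaneous gain rate g'(t) equals the habitat-wide average g(t)/(T + t).
g'(t) = 0.8·190·t^-0.2. Setting 0.8·190·t^-0.2 = 190·t^0.8/(19.8+t) gives 0.8(19.8+t) = t, so 0.20·t = 0.8×19.8.
t* = 0.8×19.8/0.20 = 79.2 min.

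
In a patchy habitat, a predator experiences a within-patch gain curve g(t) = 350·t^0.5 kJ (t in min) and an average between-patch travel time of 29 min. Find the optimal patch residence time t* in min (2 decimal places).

By the marginal value theorem, leave when the instantaneous gain rate g'(t) equals the habitat-wide average g(t)/(T + t).
g'(t) = 0.5·350·t^-0.5. Setting 0.5·350·t^-0.5 = 350·t^0.5/(29+t) gives 0.5(29+t) = t, so 0.50·t = 0.5×29.
t* = 0.5×29/0.50 = 29 min.

29.00 min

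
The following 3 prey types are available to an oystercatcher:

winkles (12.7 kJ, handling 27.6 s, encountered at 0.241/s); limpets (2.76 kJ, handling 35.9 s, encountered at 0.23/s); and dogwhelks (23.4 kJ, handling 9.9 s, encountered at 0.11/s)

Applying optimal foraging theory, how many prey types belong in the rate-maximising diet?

Rank by E/h (kJ/s): dogwhelks 2.36, winkles 0.46, limpets 0.0769. Include each in turn until the next type's E/h falls below the running intake rate.
Rate on top 1: 1.232. winkles: 0.46 < 1.232 → exclude; stop.
Optimal diet: dogwhelks — 1 of 3 types.

1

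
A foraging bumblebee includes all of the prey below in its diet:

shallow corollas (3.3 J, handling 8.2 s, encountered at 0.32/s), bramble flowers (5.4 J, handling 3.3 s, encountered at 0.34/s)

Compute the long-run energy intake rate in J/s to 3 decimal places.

0.609 J/s

R = Σλ_iE_i / (1 + Σλ_ih_i)
Numerator: 0.32×3.3 + 0.34×5.4 = 2.892
Denominator: 1 + 0.32×8.2 + 0.34×3.3 = 4.746
R = 2.892/4.746 = 0.6094 J/s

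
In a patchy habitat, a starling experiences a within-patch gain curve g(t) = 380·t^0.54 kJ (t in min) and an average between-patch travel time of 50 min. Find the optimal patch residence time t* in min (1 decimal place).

Optimal t* satisfies g'(t*) = g(t*)/(T + t*).
g'(t) = 0.54·380·t^-0.46. Setting 0.54·380·t^-0.46 = 380·t^0.54/(50+t) gives 0.54(50+t) = t, so 0.46·t = 0.54×50.
t* = 0.54×50/0.46 = 58.7 min.

58.7 min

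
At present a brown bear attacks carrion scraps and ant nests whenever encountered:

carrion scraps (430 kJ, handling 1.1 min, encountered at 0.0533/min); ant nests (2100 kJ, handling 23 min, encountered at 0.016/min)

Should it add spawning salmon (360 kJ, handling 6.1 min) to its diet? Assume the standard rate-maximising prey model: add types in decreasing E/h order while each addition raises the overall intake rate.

Yes

Intake rate on the current diet: R = (0.0533×430 + 0.016×2100) / (1 + 0.0533×1.1 + 0.016×23) = 56.52/1.427 = 39.62 kJ/min.
Profitability of spawning salmon: 360/6.1 = 59.02 kJ/min.
Since 59.02 > R, including spawning salmon increases the long-run rate.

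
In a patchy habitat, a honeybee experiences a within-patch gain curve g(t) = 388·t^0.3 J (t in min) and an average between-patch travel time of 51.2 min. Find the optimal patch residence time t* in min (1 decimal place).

Optimal t* satisfies g'(t*) = g(t*)/(T + t*).
g'(t) = 0.3·388·t^-0.7. Setting 0.3·388·t^-0.7 = 388·t^0.3/(51.2+t) gives 0.3(51.2+t) = t, so 0.70·t = 0.3×51.2.
t* = 0.3×51.2/0.70 = 21.94 min.

21.9 min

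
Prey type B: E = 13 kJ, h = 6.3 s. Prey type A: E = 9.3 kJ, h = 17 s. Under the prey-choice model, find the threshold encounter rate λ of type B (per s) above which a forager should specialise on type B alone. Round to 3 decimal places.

At the threshold, the rate on type B alone equals the profitability of type A: λ·13/(1 + λ·6.3) = 9.3/17 = 0.5471.
Rearranging, λ(13 − 0.5471×6.3) = 0.5471, so λ = 0.5471/9.554 = 0.05726 per s.

0.057 per s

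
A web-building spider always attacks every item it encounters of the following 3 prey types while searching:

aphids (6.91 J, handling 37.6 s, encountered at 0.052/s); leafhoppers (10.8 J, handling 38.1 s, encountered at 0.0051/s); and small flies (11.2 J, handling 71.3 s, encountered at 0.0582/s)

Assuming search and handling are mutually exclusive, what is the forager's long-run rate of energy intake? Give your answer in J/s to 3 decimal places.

R = (0.052×6.91 + 0.0051×10.8 + 0.0582×11.2) / (1 + 0.052×37.6 + 0.0051×38.1 + 0.0582×71.3) = 1.066/7.299 = 0.1461 J/s.

0.146 J/s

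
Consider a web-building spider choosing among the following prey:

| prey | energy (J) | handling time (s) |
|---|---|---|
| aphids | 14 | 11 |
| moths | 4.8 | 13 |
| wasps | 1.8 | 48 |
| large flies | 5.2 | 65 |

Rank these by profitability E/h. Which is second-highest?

Profitability E/h (J/s): aphids = 14/11 = 1.27, moths = 4.8/13 = 0.369, wasps = 1.8/48 = 0.0375, large flies = 5.2/65 = 0.08.
Ranked: aphids > moths > large flies > wasps.

moths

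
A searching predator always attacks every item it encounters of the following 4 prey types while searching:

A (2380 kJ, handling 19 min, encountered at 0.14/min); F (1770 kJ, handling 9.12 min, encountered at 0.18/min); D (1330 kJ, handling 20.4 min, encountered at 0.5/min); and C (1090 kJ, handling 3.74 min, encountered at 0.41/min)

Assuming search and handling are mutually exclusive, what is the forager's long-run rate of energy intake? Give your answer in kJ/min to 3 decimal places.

103.534 kJ/min

Energy encountered per unit search time: 0.14×2380 + 0.18×1770 + 0.5×1330 + 0.41×1090 = 1764 kJ/min.
Handling time per unit search time: 0.14×19 + 0.18×9.12 + 0.5×20.4 + 0.41×3.74 = 16.04.
Rate = 1764/(1 + 16.04) = 103.5 kJ/min.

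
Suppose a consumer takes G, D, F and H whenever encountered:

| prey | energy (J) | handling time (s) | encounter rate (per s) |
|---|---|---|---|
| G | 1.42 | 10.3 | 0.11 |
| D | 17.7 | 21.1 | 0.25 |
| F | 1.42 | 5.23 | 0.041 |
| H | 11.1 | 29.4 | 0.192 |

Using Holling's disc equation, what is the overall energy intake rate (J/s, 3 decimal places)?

0.510 J/s

R = Σλ_iE_i / (1 + Σλ_ih_i)
Numerator: 0.11×1.42 + 0.25×17.7 + 0.041×1.42 + 0.192×11.1 = 6.771
Denominator: 1 + 0.11×10.3 + 0.25×21.1 + 0.041×5.23 + 0.192×29.4 = 13.27
R = 6.771/13.27 = 0.5103 J/s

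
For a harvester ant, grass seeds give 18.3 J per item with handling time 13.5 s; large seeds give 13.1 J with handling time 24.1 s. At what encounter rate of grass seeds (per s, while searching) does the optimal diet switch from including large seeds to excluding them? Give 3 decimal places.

The zero-one rule: include large seeds iff E₂/h₂ > λE₁/(1+λh₁). Equality gives the switch point.
λE₁h₂ = E₂ + λE₂h₁ ⇒ λ = E₂/(E₁h₂ − E₂h₁) = 13.1/(441 − 176.8) = 0.04959 per s.

0.050 per s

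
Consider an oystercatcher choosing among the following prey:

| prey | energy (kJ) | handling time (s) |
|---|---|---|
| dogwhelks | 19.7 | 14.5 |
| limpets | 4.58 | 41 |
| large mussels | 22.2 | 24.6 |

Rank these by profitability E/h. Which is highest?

In descending order of E/h:
dogwhelks: 19.7/14.5 = 1.36 kJ/s
large mussels: 22.2/24.6 = 0.902 kJ/s
limpets: 4.58/41 = 0.112 kJ/s

dogwhelks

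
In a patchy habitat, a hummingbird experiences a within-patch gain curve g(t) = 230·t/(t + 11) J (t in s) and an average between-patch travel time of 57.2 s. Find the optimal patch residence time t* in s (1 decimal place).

By the marginal value theorem, leave when the instantaneous gain rate g'(t) equals the habitat-wide average g(t)/(T + t).
g'(t) = 230·11/(t + 11)². Setting 230·11/(t+11)² = 230t/[(t+11)(57.2+t)] gives 11(57.2+t) = t(t+11), so t² = 11×57.2 = 629.2.
t* = √629.2 = 25.08 s.

25.1 s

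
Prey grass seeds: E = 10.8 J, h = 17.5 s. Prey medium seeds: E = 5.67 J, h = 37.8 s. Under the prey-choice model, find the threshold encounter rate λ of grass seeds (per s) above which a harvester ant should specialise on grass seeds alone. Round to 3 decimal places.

At the threshold, the rate on grass seeds alone equals the profitability of medium seeds: λ·10.8/(1 + λ·17.5) = 5.67/37.8 = 0.15.
Rearranging, λ(10.8 − 0.15×17.5) = 0.15, so λ = 0.15/8.175 = 0.01835 per s.

0.018 per s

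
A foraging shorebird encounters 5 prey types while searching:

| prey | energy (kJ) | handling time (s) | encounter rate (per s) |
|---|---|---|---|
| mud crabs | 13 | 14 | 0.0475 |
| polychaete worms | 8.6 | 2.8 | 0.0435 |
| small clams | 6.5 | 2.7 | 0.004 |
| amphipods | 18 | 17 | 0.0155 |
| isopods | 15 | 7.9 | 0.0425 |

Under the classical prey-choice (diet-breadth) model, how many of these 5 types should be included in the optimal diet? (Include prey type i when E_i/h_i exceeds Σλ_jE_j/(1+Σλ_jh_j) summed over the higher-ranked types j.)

5

Profitabilities (E/h, kJ/s): polychaete worms 3.07, small clams 2.41, isopods 1.9, amphipods 1.06, mud crabs 0.929. Add prey in this order while the next type's profitability exceeds the intake rate on those already taken.
Rate on top 1: 0.3335. small clams: 2.41 > 0.3335 → include.
Rate on top 2: 0.3533. isopods: 1.9 > 0.3533 → include.
Rate on top 3: 0.7066. amphipods: 1.06 > 0.7066 → include.
Rate on top 4: 0.7602. mud crabs: 0.929 > 0.7602 → include.
Optimal diet: polychaete worms, small clams, isopods, amphipods, mud crabs — 5 of 5 types.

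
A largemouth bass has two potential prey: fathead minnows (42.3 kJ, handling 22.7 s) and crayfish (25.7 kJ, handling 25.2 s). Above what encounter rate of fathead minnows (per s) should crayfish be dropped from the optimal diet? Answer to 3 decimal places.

At the threshold, the rate on fathead minnows alone equals the profitability of crayfish: λ·42.3/(1 + λ·22.7) = 25.7/25.2 = 1.02.
Rearranging, λ(42.3 − 1.02×22.7) = 1.02, so λ = 1.02/19.15 = 0.05326 per s.

0.053 per s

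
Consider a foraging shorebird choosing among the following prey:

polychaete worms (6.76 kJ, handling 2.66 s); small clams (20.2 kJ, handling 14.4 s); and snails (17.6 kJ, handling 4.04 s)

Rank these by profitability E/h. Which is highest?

In descending order of E/h:
snails: 17.6/4.04 = 4.36 kJ/s
polychaete worms: 6.76/2.66 = 2.54 kJ/s
small clams: 20.2/14.4 = 1.4 kJ/s

snails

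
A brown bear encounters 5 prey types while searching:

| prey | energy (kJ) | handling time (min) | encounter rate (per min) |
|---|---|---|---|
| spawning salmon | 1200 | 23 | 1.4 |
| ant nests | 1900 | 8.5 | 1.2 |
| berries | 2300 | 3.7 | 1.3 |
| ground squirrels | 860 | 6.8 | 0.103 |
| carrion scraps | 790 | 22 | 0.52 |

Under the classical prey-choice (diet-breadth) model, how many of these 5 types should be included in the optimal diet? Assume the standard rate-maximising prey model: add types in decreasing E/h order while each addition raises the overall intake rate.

1

E/h in descending order: berries 622, ant nests 224, ground squirrels 126, spawning salmon 52.2, carrion scraps 35.9 kJ/min. The optimal diet is the largest prefix of this list for which every included type satisfies E_i/h_i > R on the types above it.
Rate on top 1: 514.6. ant nests: 224 < 514.6 → exclude; stop.
Optimal diet: berries — 1 of 5 types.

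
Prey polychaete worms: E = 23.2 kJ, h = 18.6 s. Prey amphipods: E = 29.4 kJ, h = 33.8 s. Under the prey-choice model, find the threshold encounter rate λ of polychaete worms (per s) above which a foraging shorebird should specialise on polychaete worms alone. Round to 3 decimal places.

0.124 per s

The zero-one rule: include amphipods iff E₂/h₂ > λE₁/(1+λh₁). Equality gives the switch point.
λE₁h₂ = E₂ + λE₂h₁ ⇒ λ = E₂/(E₁h₂ − E₂h₁) = 29.4/(784.2 − 546.8) = 0.1239 per s.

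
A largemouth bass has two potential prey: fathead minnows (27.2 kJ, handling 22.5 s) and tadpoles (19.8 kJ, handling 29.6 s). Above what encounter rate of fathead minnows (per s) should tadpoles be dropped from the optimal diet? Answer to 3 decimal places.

0.055 per s

At the threshold, the rate on fathead minnows alone equals the profitability of tadpoles: λ·27.2/(1 + λ·22.5) = 19.8/29.6 = 0.6689.
Rearranging, λ(27.2 − 0.6689×22.5) = 0.6689, so λ = 0.6689/12.15 = 0.05506 per s.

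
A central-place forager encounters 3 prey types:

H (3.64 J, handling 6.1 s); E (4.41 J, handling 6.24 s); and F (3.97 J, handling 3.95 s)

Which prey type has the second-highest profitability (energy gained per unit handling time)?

E

Profitability E/h (J/s): H = 3.64/6.1 = 0.597, E = 4.41/6.24 = 0.707, F = 3.97/3.95 = 1.01.
Ranked: F > E > H.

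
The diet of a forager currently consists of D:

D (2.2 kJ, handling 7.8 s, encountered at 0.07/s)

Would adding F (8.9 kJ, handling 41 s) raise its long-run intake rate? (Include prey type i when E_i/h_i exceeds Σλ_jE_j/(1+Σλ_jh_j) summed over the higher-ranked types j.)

Current rate: (0.07×2.2)/(1 + 0.07×7.8) = 0.09961 kJ/s.
F: E/h = 8.9/41 = 0.2171 kJ/s.
0.2171 > 0.09961, so adding F raises the average — include it.

Yes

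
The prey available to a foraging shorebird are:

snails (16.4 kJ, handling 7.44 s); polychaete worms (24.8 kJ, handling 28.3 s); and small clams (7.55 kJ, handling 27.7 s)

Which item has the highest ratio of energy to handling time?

In descending order of E/h:
snails: 16.4/7.44 = 2.2 kJ/s
polychaete worms: 24.8/28.3 = 0.876 kJ/s
small clams: 7.55/27.7 = 0.273 kJ/s

snails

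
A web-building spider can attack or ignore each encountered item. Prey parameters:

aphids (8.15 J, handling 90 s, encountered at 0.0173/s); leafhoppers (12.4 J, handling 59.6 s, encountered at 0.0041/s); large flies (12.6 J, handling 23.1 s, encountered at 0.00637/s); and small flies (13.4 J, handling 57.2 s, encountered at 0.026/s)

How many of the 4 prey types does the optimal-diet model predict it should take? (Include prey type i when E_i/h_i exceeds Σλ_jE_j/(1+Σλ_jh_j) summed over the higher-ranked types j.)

E/h in descending order: large flies 0.545, small flies 0.234, leafhoppers 0.208, aphids 0.0906 J/s. The optimal diet is the largest prefix of this list for which every included type satisfies E_i/h_i > R on the types above it.
Rate on top 1: 0.06997. small flies: 0.234 > 0.06997 → include.
Rate on top 2: 0.1627. leafhoppers: 0.208 > 0.1627 → include.
Rate on top 3: 0.1666. aphids: 0.0906 < 0.1666 → exclude; stop.
Optimal diet: large flies, small flies, leafhoppers — 3 of 4 types.

3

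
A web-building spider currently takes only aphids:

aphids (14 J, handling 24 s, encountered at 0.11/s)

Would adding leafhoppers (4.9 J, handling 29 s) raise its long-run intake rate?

On aphids alone, R = ΣλE/(1+Σλh) = 1.54/3.64 = 0.4231 J/s.
leafhoppers: E/h = 4.9/29 = 0.169 J/s.
0.169 < 0.4231, so adding leafhoppers would lower the average — exclude it.

No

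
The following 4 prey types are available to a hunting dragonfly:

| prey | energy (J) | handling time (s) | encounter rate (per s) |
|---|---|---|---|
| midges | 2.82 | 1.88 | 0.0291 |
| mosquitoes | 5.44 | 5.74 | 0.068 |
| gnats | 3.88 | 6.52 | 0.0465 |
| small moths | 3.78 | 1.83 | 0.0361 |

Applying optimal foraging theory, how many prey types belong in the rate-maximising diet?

Rank by E/h (J/s): small moths 2.07, midges 1.5, mosquitoes 0.948, gnats 0.595. Include each in turn until the next type's E/h falls below the running intake rate.
Rate on top 1: 0.128. midges: 1.5 > 0.128 → include.
Rate on top 2: 0.195. mosquitoes: 0.948 > 0.195 → include.
Rate on top 3: 0.3894. gnats: 0.595 > 0.3894 → include.
Optimal diet: small moths, midges, mosquitoes, gnats — 4 of 4 types.

4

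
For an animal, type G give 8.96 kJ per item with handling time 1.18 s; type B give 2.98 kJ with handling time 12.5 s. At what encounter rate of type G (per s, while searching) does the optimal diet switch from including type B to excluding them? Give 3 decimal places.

At the threshold, the rate on type G alone equals the profitability of type B: λ·8.96/(1 + λ·1.18) = 2.98/12.5 = 0.2384.
Rearranging, λ(8.96 − 0.2384×1.18) = 0.2384, so λ = 0.2384/8.679 = 0.02747 per s.

0.027 per s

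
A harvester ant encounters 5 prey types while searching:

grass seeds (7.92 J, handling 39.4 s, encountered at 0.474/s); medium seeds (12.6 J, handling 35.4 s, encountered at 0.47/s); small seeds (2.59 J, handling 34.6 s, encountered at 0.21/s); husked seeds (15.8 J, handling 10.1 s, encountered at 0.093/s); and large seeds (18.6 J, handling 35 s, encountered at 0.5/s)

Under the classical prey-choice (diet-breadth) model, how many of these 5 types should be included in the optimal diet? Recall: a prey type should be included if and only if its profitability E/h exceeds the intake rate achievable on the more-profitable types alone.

E/h in descending order: husked seeds 1.56, large seeds 0.531, medium seeds 0.356, grass seeds 0.201, small seeds 0.0749 J/s. The optimal diet is the largest prefix of this list for which every included type satisfies E_i/h_i > R on the types above it.
Rate on top 1: 0.7577. large seeds: 0.531 < 0.7577 → exclude; stop.
Optimal diet: husked seeds — 1 of 5 types.

1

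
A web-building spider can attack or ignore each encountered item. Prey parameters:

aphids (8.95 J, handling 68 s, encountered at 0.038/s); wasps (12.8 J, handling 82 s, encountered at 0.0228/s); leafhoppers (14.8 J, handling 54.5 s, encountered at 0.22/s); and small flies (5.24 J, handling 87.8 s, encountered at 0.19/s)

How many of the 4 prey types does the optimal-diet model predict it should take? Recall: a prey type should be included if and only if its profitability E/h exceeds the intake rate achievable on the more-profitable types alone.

Profitabilities (E/h, J/s): leafhoppers 0.272, wasps 0.156, aphids 0.132, small flies 0.0597. Add prey in this order while the next type's profitability exceeds the intake rate on those already taken.
Rate on top 1: 0.2507. wasps: 0.156 < 0.2507 → exclude; stop.
Optimal diet: leafhoppers — 1 of 4 types.

1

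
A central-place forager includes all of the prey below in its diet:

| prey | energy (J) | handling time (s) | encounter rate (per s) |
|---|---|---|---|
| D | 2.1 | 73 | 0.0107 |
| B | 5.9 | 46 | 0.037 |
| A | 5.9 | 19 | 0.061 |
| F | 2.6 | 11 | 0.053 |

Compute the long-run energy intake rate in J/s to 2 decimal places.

0.14 J/s

R = Σλ_iE_i / (1 + Σλ_ih_i)
Numerator: 0.0107×2.1 + 0.037×5.9 + 0.061×5.9 + 0.053×2.6 = 0.7385
Denominator: 1 + 0.0107×73 + 0.037×46 + 0.061×19 + 0.053×11 = 5.225
R = 0.7385/5.225 = 0.1413 J/s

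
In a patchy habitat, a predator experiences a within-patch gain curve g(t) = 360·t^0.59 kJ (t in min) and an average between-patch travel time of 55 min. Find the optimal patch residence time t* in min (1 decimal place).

79.1 min

By the marginal value theorem, leave when the instantaneous gain rate g'(t) equals the habitat-wide average g(t)/(T + t).
g'(t) = 0.59·360·t^-0.41. Setting 0.59·360·t^-0.41 = 360·t^0.59/(55+t) gives 0.59(55+t) = t, so 0.41·t = 0.59×55.
t* = 0.59×55/0.41 = 79.15 min.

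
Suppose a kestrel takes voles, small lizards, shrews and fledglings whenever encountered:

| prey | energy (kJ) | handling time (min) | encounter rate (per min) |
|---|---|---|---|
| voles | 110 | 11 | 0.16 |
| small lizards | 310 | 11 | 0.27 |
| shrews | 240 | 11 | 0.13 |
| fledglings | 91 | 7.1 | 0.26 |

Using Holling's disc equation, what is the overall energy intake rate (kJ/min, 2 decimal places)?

17.34 kJ/min

Energy encountered per unit search time: 0.16×110 + 0.27×310 + 0.13×240 + 0.26×91 = 156.2 kJ/min.
Handling time per unit search time: 0.16×11 + 0.27×11 + 0.13×11 + 0.26×7.1 = 8.006.
Rate = 156.2/(1 + 8.006) = 17.34 kJ/min.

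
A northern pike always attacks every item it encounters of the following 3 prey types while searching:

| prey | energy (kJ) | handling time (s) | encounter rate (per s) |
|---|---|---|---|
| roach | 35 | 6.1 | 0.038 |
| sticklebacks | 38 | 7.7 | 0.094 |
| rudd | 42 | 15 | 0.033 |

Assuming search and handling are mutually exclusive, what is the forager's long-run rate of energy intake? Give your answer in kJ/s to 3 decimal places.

2.566 kJ/s

R = (0.038×35 + 0.094×38 + 0.033×42) / (1 + 0.038×6.1 + 0.094×7.7 + 0.033×15) = 6.288/2.451 = 2.566 kJ/s.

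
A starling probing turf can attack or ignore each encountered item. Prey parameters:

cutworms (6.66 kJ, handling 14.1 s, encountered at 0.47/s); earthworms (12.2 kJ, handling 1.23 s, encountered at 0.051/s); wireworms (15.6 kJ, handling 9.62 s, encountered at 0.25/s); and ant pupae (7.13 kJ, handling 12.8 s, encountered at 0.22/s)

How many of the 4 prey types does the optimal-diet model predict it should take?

E/h in descending order: earthworms 9.92, wireworms 1.62, ant pupae 0.557, cutworms 0.472 kJ/s. The optimal diet is the largest prefix of this list for which every included type satisfies E_i/h_i > R on the types above it.
Rate on top 1: 0.5855. wireworms: 1.62 > 0.5855 → include.
Rate on top 2: 1.304. ant pupae: 0.557 < 1.304 → exclude; stop.
Optimal diet: earthworms, wireworms — 2 of 4 types.

2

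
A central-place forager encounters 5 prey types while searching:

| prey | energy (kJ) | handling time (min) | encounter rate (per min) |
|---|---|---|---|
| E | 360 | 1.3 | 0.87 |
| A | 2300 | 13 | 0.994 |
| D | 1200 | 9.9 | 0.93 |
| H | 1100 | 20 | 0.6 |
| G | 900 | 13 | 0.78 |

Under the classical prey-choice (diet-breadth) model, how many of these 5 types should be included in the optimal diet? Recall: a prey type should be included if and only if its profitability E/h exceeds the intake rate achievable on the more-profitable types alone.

Rank by E/h (kJ/min): E 277, A 177, D 121, G 69.2, H 55. Include each in turn until the next type's E/h falls below the running intake rate.
Rate on top 1: 147. A: 177 > 147 → include.
Rate on top 2: 172.7. D: 121 < 172.7 → exclude; stop.
Optimal diet: E, A — 2 of 5 types.

2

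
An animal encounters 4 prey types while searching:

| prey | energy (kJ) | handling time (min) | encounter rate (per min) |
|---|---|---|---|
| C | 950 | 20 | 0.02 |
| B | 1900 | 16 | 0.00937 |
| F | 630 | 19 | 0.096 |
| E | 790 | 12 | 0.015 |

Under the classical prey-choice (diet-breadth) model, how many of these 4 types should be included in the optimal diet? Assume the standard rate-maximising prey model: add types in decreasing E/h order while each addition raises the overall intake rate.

4

Rank by E/h (kJ/min): B 119, E 65.8, C 47.5, F 33.2. Include each in turn until the next type's E/h falls below the running intake rate.
Rate on top 1: 15.48. E: 65.8 > 15.48 → include.
Rate on top 2: 22.3. C: 47.5 > 22.3 → include.
Rate on top 3: 28.12. F: 33.2 > 28.12 → include.
Optimal diet: B, E, C, F — 4 of 4 types.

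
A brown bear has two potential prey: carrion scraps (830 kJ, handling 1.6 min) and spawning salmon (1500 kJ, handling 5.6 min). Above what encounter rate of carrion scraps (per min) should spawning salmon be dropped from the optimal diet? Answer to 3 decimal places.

Drop spawning salmon once their profitability E₂/h₂ falls below the rate achievable on carrion scraps alone: E₂/h₂ = λE₁/(1 + λh₁).
Solve for λ: λE₁h₂ = E₂(1 + λh₁) → λ(E₁h₂ − E₂h₁) = E₂ → λ = E₂/(E₁h₂ − E₂h₁).
λ = 1500/(830×5.6 − 1500×1.6) = 1500/2248 = 0.6673 per min.

0.667 per min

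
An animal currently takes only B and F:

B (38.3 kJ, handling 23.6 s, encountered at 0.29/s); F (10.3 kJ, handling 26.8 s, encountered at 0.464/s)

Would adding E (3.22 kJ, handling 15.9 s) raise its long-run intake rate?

On B and F alone, R = ΣλE/(1+Σλh) = 15.89/20.28 = 0.7834 kJ/s.
Profitability of E: 3.22/15.9 = 0.2025 kJ/s.
0.2025 < 0.7834, so adding E would lower the average — exclude it.

No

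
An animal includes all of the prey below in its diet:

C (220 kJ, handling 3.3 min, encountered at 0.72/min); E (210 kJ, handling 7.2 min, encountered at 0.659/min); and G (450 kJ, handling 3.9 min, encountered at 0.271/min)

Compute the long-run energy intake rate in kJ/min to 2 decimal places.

45.63 kJ/min

R = Σλ_iE_i / (1 + Σλ_ih_i)
Numerator: 0.72×220 + 0.659×210 + 0.271×450 = 418.7
Denominator: 1 + 0.72×3.3 + 0.659×7.2 + 0.271×3.9 = 9.178
R = 418.7/9.178 = 45.63 kJ/min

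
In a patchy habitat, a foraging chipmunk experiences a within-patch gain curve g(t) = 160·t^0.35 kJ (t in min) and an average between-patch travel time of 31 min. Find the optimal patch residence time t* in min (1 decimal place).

Maximise g(t)/(T+t): set derivative to zero → g'(t)(T+t) = g(t).
g'(t) = 0.35·160·t^-0.65. Setting 0.35·160·t^-0.65 = 160·t^0.35/(31+t) gives 0.35(31+t) = t, so 0.65·t = 0.35×31.
t* = 0.35×31/0.65 = 16.69 min.

16.7 min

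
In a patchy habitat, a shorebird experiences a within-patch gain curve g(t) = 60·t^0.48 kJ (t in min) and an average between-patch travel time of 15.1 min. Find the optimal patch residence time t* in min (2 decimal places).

13.94 min

Maximise g(t)/(T+t): set derivative to zero → g'(t)(T+t) = g(t).
g'(t) = 0.48·60·t^-0.52. Setting 0.48·60·t^-0.52 = 60·t^0.48/(15.1+t) gives 0.48(15.1+t) = t, so 0.52·t = 0.48×15.1.
t* = 0.48×15.1/0.52 = 13.94 min.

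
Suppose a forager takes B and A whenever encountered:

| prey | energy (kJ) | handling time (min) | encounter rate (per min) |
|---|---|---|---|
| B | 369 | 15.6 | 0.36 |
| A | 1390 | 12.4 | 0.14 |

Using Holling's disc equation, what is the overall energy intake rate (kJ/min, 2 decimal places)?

39.20 kJ/min

R = Σλ_iE_i / (1 + Σλ_ih_i)
Numerator: 0.36×369 + 0.14×1390 = 327.4
Denominator: 1 + 0.36×15.6 + 0.14×12.4 = 8.352
R = 327.4/8.352 = 39.2 kJ/min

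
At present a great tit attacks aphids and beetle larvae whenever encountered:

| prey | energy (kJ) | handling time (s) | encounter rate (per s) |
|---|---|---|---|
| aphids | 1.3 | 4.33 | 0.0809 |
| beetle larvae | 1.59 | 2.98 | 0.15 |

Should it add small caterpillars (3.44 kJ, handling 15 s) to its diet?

Yes

Intake rate on the current diet: R = (0.0809×1.3 + 0.15×1.59) / (1 + 0.0809×4.33 + 0.15×2.98) = 0.3437/1.797 = 0.1912 kJ/s.
Profitability of small caterpillars: 3.44/15 = 0.2293 kJ/s.
Since 0.2293 > R, including small caterpillars increases the long-run rate.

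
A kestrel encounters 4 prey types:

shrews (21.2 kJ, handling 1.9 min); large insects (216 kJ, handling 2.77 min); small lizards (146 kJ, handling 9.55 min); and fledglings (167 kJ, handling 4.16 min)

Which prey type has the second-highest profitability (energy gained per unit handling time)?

Profitability E/h (kJ/min): shrews = 21.2/1.9 = 11.2, large insects = 216/2.77 = 78, small lizards = 146/9.55 = 15.3, fledglings = 167/4.16 = 40.1.
Ranked: large insects > fledglings > small lizards > shrews.

fledglings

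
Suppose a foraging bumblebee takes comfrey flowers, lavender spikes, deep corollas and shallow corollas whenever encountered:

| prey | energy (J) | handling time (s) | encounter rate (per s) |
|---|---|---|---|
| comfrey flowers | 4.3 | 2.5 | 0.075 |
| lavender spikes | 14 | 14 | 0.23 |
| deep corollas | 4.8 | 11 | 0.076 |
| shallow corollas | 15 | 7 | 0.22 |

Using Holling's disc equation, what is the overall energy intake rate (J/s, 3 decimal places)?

Energy encountered per unit search time: 0.075×4.3 + 0.23×14 + 0.076×4.8 + 0.22×15 = 7.207 J/s.
Handling time per unit search time: 0.075×2.5 + 0.23×14 + 0.076×11 + 0.22×7 = 5.784.
Rate = 7.207/(1 + 5.784) = 1.062 J/s.

1.062 J/s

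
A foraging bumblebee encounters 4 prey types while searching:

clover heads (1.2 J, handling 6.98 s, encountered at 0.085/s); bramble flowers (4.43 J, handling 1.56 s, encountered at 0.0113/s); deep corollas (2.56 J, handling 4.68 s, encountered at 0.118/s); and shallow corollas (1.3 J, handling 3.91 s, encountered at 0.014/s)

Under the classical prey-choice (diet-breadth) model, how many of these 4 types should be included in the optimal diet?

3

Profitabilities (E/h, J/s): bramble flowers 2.84, deep corollas 0.547, shallow corollas 0.332, clover heads 0.172. Add prey in this order while the next type's profitability exceeds the intake rate on those already taken.
Rate on top 1: 0.04919. deep corollas: 0.547 > 0.04919 → include.
Rate on top 2: 0.2243. shallow corollas: 0.332 > 0.2243 → include.
Rate on top 3: 0.228. clover heads: 0.172 < 0.228 → exclude; stop.
Optimal diet: bramble flowers, deep corollas, shallow corollas — 3 of 4 types.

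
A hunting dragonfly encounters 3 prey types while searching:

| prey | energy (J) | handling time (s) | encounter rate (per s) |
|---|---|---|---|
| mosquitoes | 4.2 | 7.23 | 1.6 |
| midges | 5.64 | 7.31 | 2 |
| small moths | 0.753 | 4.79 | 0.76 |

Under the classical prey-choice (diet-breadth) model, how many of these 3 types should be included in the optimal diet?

1

Rank by E/h (J/s): midges 0.772, mosquitoes 0.581, small moths 0.157. Include each in turn until the next type's E/h falls below the running intake rate.
Rate on top 1: 0.7222. mosquitoes: 0.581 < 0.7222 → exclude; stop.
Optimal diet: midges — 1 of 3 types.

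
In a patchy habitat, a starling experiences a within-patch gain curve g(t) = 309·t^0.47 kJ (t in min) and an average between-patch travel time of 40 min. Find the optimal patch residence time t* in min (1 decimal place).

Optimal t* satisfies g'(t*) = g(t*)/(T + t*).
g'(t) = 0.47·309·t^-0.53. Setting 0.47·309·t^-0.53 = 309·t^0.47/(40+t) gives 0.47(40+t) = t, so 0.53·t = 0.47×40.
t* = 0.47×40/0.53 = 35.47 min.

35.5 min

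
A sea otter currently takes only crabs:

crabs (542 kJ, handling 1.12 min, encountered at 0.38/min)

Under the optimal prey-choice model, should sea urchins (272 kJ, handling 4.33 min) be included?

No

On crabs alone, R = ΣλE/(1+Σλh) = 206/1.426 = 144.5 kJ/min.
sea urchins: E/h = 272/4.33 = 62.82 kJ/min.
Since 62.82 < R, time spent handling sea urchins is better spent searching.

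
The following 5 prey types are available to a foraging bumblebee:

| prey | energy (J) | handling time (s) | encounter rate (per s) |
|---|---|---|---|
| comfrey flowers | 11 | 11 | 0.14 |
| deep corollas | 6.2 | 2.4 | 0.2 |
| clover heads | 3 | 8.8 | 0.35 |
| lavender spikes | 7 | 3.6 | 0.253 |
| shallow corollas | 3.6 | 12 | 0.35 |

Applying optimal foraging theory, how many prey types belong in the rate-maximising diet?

2

Rank by E/h (J/s): deep corollas 2.58, lavender spikes 1.94, comfrey flowers 1, clover heads 0.341, shallow corollas 0.3. Include each in turn until the next type's E/h falls below the running intake rate.
Rate on top 1: 0.8378. lavender spikes: 1.94 > 0.8378 → include.
Rate on top 2: 1.259. comfrey flowers: 1 < 1.259 → exclude; stop.
Optimal diet: deep corollas, lavender spikes — 2 of 5 types.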